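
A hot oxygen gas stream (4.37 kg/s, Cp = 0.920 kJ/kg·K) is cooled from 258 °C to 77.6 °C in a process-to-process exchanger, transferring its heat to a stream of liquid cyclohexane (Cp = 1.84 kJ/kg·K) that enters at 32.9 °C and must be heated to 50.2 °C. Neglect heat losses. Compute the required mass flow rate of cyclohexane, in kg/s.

ṁ_c = 22.8 kg/s

Heat released by hot stream: Q = 4.37 × 0.920 × (258 − 77.6) = 725.28 kJ/s
Energy balance on cold side (adiabatic exchanger): Q = ṁ_c·Cp_c·(T_c,out − T_c,in)
ṁ_c = 725.28 / [1.84 × (50.2 − 32.9)] = 22.785 kg/s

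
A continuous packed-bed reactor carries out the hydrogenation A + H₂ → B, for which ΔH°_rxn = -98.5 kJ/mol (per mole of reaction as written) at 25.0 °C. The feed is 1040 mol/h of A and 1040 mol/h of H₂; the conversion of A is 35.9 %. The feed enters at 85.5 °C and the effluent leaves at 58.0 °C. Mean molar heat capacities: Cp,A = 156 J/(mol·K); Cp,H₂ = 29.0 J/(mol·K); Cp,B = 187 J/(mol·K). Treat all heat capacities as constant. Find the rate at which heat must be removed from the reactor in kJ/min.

Q_out = 701 kJ/min

Extent of reaction ξ = 0.359 × 1040 = 373.36 mol/h
Reaction term: ξ·ΔH°_rxn = 373.36 × -98.5 = -36776 kJ/h
Sensible, feed 85.5→25 °C: -11640 kJ/h
Outlet flows (mol/h): A 666.64, H₂ 666.64, B 373.36
Sensible, products 25→58.0 °C: 6373.8 kJ/h
Q = ΔH = -42042 kJ/h = -11.678 kW
Heat removed = 700.71 kJ/min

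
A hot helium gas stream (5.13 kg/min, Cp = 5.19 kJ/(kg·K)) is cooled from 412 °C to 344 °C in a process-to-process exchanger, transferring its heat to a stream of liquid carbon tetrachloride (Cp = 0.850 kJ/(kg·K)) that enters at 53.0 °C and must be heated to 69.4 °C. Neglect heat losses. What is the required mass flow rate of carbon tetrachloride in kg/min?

Heat released by hot stream: Q = 5.13 × 5.19 × (412 − 344) = 1810.5 kJ/min
Energy balance on cold side (adiabatic exchanger): Q = ṁ_c·Cp_c·(T_c,out − T_c,in)
ṁ_c = 1810.5 / [0.850 × (69.4 − 53.0)] = 129.88 kg/min

ṁ_c = 130 kg/min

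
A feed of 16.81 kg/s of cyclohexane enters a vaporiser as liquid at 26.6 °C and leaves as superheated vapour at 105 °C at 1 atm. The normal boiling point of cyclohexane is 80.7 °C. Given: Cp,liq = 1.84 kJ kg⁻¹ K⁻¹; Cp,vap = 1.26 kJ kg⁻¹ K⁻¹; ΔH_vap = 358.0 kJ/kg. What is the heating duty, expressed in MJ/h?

Q = 29500 MJ/h

liquid 26.6→80.7 °C: 99.544 kJ/kg
vaporisation at 80.7 °C: 358 kJ/kg
vapour 80.7→105 °C: 30.618 kJ/kg
Δh = 99.544 + 358 + 30.618 = 488.16 kJ/kg
Q = ṁ·Δh = 16.81 kg/s × 488.16 kJ/kg = 8206 kJ/s
|Q| = 8206 kW = 29542 MJ/h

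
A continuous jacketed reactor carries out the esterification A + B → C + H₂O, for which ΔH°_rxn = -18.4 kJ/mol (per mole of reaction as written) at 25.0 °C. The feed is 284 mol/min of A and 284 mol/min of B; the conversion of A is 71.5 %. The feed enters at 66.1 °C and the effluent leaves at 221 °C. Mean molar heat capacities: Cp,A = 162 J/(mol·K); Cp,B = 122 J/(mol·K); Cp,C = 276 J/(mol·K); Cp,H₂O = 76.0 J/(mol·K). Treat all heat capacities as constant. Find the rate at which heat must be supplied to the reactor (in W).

Extent of reaction ξ = 0.715 × 284 = 203.06 mol/min
Reaction term: ξ·ΔH°_rxn = 203.06 × -18.4 = -3736.3 kJ/min
Sensible, feed 66.1→25 °C: -3315 kJ/min
Outlet flows (mol/min): A 80.94, B 80.94, C 203.06, H₂O 203.06
Sensible, products 25→221 °C: 18515 kJ/min
Q = ΔH = 11464 kJ/min = 191.06 kW
Heat supplied = 191060 W

Q_in = 191000 W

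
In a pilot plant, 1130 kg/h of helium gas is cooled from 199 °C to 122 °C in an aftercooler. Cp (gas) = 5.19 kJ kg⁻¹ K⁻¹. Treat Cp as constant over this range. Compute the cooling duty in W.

Q_c = 125000 W

Q = ṁ·Cp·ΔT = 1130 × 5.19 × (122 − 199) = -451580 kJ/h
Converting: 451580 / 3600 s = 125.44 kW
Cooling duty = 125440 W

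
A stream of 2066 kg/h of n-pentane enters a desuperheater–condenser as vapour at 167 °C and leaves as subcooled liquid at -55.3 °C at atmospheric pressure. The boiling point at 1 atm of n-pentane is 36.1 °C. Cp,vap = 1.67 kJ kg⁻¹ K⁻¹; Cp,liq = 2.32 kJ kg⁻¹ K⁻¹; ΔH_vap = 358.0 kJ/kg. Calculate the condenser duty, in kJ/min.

vapour 167→36.1 °C: -218.6 kJ/kg
condensation at 36.1 °C: -358 kJ/kg
liquid 36.1→-55.3 °C: -212.05 kJ/kg
Δh = -218.6 + -358 + -212.05 = -788.65 kJ/kg
Q = ṁ·Δh = 2066 kg/h × -788.65 kJ/kg = -1.6294e+06 kJ/h
|Q| = 452.6 kW = 27156 kJ/min

Q_c = 27200 kJ/min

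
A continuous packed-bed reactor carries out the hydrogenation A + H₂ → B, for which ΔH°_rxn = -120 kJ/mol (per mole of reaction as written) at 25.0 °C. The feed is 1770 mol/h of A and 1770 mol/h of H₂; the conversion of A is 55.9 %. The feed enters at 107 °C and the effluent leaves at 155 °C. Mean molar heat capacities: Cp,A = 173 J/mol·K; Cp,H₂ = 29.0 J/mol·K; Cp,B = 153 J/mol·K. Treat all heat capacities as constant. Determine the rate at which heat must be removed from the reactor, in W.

Q_out = 30000 W

Extent of reaction ξ = 0.559 × 1770 = 989.43 mol/h
Reaction term: ξ·ΔH°_rxn = 989.43 × -120 = -118730 kJ/h
Sensible, feed 107→25 °C: -29318 kJ/h
Outlet flows (mol/h): A 780.57, H₂ 780.57, B 989.43
Sensible, products 25→155 °C: 40178 kJ/h
Q = ΔH = -107870 kJ/h = -29.965 kW
Heat removed = 29965 W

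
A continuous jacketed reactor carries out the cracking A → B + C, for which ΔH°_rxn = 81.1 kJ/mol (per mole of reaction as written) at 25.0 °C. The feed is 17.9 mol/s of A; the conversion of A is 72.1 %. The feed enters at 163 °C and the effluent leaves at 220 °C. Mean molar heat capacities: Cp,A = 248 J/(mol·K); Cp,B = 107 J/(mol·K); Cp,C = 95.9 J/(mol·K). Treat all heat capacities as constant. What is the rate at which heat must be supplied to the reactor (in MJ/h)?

Extent of reaction ξ = 0.721 × 17.9 = 12.906 mol/s
Reaction term: ξ·ΔH°_rxn = 12.906 × 81.1 = 1046.7 kJ/s
Sensible, feed 163→25 °C: -612.61 kJ/s
Outlet flows (mol/s): A 4.9941, B 12.906, C 12.906
Sensible, products 25→220 °C: 752.14 kJ/s
Q = ΔH = 1186.2 kJ/s = 1186.2 kW
Heat supplied = 4270.3 MJ/h

Q_in = 4270 MJ/h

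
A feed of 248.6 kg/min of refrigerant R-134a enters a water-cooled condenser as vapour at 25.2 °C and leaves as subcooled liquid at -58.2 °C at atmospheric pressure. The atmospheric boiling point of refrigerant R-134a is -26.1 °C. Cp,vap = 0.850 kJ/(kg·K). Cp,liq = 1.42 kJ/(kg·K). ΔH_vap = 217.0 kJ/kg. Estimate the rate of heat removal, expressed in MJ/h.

vapour 25.2→-26.1 °C: -43.605 kJ/kg
condensation at -26.1 °C: -217 kJ/kg
liquid -26.1→-58.2 °C: -45.582 kJ/kg
Δh = -43.605 + -217 + -45.582 = -306.19 kJ/kg
Q = ṁ·Δh = 248.6 kg/min × -306.19 kJ/kg = -76118 kJ/min
|Q| = 1268.6 kW = 4567.1 MJ/h

Q_c = 4570 MJ/h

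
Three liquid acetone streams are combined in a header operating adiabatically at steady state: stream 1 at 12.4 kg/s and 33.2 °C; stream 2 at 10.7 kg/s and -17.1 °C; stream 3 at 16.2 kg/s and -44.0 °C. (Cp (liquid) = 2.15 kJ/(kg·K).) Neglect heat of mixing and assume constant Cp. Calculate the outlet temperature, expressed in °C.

T_out = -12.3 °C

Energy balance with Q = 0: Σ ṁᵢCp,ᵢ(T_out − Tᵢ) = 0
Σ ṁᵢCp,ᵢTᵢ = 12.4×2.15×33.2 + 10.7×2.15×-17.1 + 16.2×2.15×-44.0 = -1040.8
Σ ṁᵢCp,ᵢ = 12.4×2.15 + 10.7×2.15 + 16.2×2.15 = 84.495
T_out = -1040.8 / 84.495 = -12.318 °C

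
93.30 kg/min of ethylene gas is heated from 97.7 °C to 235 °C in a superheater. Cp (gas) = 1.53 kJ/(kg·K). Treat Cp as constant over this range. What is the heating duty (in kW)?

Q = 327 kW

Q = ṁ·Cp·ΔT = 93.30 × 1.53 × (235 − 97.7) = 19599 kJ/min
Converting: 19599 / 60 s = 326.66 kW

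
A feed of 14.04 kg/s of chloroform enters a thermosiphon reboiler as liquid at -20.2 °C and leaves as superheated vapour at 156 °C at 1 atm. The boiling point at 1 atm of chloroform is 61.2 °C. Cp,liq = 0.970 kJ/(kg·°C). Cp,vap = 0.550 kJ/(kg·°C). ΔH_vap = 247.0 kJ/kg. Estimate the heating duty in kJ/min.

Q = 319000 kJ/min

liquid -20.2→61.2 °C: 78.958 kJ/kg
vaporisation at 61.2 °C: 247 kJ/kg
vapour 61.2→156 °C: 52.14 kJ/kg
Δh = 78.958 + 247 + 52.14 = 378.1 kJ/kg
Q = ṁ·Δh = 14.04 kg/s × 378.1 kJ/kg = 5308.5 kJ/s
|Q| = 5308.5 kW = 318510 kJ/min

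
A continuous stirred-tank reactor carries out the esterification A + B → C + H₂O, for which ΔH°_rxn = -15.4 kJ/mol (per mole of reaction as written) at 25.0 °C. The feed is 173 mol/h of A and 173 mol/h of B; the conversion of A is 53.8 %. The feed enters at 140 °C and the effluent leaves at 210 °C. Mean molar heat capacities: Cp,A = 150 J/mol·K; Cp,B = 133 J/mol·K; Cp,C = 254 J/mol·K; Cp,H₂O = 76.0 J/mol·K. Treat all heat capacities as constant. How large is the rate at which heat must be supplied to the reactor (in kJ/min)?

Extent of reaction ξ = 0.538 × 173 = 93.074 mol/h
Reaction term: ξ·ΔH°_rxn = 93.074 × -15.4 = -1433.3 kJ/h
Sensible, feed 140→25 °C: -5630.3 kJ/h
Outlet flows (mol/h): A 79.926, B 79.926, C 93.074, H₂O 93.074
Sensible, products 25→210 °C: 9866.7 kJ/h
Q = ΔH = 2803.1 kJ/h = 0.77863 kW
Heat supplied = 46.718 kJ/min

Q_in = 46.7 kJ/min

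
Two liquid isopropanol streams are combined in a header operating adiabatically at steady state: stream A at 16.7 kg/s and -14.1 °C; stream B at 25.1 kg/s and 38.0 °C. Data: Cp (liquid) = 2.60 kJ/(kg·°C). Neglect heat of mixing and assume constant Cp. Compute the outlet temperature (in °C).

Adiabatic, steady state ⇒ Σ ṁᵢCp,ᵢ(T_out − Tᵢ) = 0
Σ ṁᵢCp,ᵢTᵢ = 16.7×2.60×-14.1 + 25.1×2.60×38.0 = 1867.7
Σ ṁᵢCp,ᵢ = 16.7×2.60 + 25.1×2.60 = 108.68
T_out = 1867.7 / 108.68 = 17.185 °C

T_out = 17.2 °C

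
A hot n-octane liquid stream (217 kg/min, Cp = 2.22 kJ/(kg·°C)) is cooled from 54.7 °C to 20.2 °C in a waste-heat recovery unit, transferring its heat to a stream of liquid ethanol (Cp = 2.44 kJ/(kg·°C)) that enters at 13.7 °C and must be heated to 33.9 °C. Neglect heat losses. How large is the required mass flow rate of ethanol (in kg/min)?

Heat released by hot stream: Q = 217 × 2.22 × (54.7 − 20.2) = 16620 kJ/min
Energy balance on cold side (adiabatic exchanger): Q = ṁ_c·Cp_c·(T_c,out − T_c,in)
ṁ_c = 16620 / [2.44 × (33.9 − 13.7)] = 337.2 kg/min

ṁ_c = 337 kg/min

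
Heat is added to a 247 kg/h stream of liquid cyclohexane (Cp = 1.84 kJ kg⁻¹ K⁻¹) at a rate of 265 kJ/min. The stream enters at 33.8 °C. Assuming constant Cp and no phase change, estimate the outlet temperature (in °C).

Q = 265 kJ/min = 15900 kJ/h
ΔT = Q/(ṁ·Cp) = 15900/(247×1.84) = 34.985 K
T_out = 33.8 + 34.985 = 68.785 °C

T_out = 68.8 °C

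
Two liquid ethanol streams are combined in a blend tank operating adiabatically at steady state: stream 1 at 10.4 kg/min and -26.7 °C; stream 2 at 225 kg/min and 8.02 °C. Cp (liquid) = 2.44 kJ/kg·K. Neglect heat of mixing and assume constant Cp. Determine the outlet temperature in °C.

T_out = 6.49 °C

No heat crosses the boundary, so H_out = H_in.
Σ ṁᵢCp,ᵢTᵢ = 10.4×2.44×-26.7 + 225×2.44×8.02 = 3725.4
Σ ṁᵢCp,ᵢ = 10.4×2.44 + 225×2.44 = 574.38
T_out = 3725.4 / 574.38 = 6.4861 °C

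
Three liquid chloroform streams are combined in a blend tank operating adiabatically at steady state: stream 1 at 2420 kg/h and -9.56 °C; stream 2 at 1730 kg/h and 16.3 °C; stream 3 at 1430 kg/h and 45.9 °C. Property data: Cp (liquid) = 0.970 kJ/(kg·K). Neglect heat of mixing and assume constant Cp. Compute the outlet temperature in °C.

T_out = 12.7 °C

Energy balance with Q = 0: Σ ṁᵢCp,ᵢ(T_out − Tᵢ) = 0
Σ ṁᵢCp,ᵢTᵢ = 2420×0.970×-9.56 + 1730×0.970×16.3 + 1430×0.970×45.9 = 68580
Σ ṁᵢCp,ᵢ = 2420×0.970 + 1730×0.970 + 1430×0.970 = 5412.6
T_out = 68580 / 5412.6 = 12.67 °C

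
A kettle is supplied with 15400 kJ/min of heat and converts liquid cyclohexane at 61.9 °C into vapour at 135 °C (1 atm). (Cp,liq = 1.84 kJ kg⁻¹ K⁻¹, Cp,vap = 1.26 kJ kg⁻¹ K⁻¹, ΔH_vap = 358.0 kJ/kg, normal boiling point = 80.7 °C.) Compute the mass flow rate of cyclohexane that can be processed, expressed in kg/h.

Δh = 1.84×(80.7−61.9) + 358.0 + 1.26×(135−80.7) = 461.01 kJ/kg
Q = 15400 kJ/min = 256.67 kJ/s = 924000 kJ/h
ṁ = Q/Δh = 924000 / 461.01 = 2004.3 kg/h

ṁ = 2000 kg/h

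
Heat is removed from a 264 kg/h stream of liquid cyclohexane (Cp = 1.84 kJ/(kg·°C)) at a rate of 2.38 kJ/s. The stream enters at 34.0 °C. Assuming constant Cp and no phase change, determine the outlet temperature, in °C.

Q = 2.38 kJ/s = 8568 kJ/h
ΔT = Q/(ṁ·Cp) = 8568/(264×1.84) = 17.638 K
T_out = 34.0 − 17.638 = 16.362 °C

T_out = 16.4 °C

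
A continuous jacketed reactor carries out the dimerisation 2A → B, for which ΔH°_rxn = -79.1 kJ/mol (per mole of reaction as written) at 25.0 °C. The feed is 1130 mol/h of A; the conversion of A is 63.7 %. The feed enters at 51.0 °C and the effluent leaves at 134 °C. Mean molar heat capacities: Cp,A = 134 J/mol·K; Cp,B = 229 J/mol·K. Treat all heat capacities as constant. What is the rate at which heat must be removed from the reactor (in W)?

Q_out = 4840 W

Extent of reaction ξ = 0.637 × 1130 / 2 = 359.91 mol/h
Reaction term: ξ·ΔH°_rxn = 359.91 × -79.1 = -28468 kJ/h
Sensible, feed 51.0→25 °C: -3936.9 kJ/h
Outlet flows (mol/h): A 410.19, B 359.91
Sensible, products 25→134 °C: 14975 kJ/h
Q = ΔH = -17431 kJ/h = -4.8418 kW
Heat removed = 4841.8 W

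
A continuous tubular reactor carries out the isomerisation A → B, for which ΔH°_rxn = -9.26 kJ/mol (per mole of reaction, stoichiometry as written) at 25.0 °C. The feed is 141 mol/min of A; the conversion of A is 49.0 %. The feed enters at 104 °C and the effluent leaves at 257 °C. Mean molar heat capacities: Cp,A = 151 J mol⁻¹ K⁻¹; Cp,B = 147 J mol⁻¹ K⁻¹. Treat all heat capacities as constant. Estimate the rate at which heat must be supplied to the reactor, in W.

Q_in = 42600 W

Extent of reaction ξ = 0.490 × 141 = 69.09 mol/min
Reaction term: ξ·ΔH°_rxn = 69.09 × -9.26 = -639.77 kJ/min
Sensible, feed 104→25 °C: -1682 kJ/min
Outlet flows (mol/min): A 71.91, B 69.09
Sensible, products 25→257 °C: 4875.4 kJ/min
Q = ΔH = 2553.6 kJ/min = 42.561 kW
Heat supplied = 42561 W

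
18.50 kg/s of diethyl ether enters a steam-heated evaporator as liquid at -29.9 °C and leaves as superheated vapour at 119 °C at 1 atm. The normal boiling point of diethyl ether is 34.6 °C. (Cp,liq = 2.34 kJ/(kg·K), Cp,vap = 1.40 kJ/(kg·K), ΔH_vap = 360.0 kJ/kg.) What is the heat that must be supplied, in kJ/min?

liquid -29.9→34.6 °C: 150.93 kJ/kg
vaporisation at 34.6 °C: 360 kJ/kg
vapour 34.6→119 °C: 118.16 kJ/kg
Δh = 150.93 + 360 + 118.16 = 629.09 kJ/kg
Q = ṁ·Δh = 18.50 kg/s × 629.09 kJ/kg = 11638 kJ/s
|Q| = 11638 kW = 698290 kJ/min

Q = 698000 kJ/min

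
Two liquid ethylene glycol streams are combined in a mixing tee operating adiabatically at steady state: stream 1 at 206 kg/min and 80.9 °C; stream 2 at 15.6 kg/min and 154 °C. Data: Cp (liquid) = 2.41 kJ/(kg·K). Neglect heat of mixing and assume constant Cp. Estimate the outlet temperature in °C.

Adiabatic, steady state ⇒ Σ ṁᵢCp,ᵢ(T_out − Tᵢ) = 0
T_out = Σ ṁᵢCp,ᵢTᵢ / Σ ṁᵢCp,ᵢ
      = 45953 / 534.06 = 86.046 °C

T_out = 86.0 °C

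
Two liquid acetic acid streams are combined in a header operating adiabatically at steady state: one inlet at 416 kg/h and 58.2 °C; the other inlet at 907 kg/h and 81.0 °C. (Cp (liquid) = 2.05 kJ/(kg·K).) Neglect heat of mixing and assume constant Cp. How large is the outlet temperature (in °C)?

No heat crosses the boundary, so H_out = H_in.
Σ ṁᵢCp,ᵢTᵢ = 416×2.05×58.2 + 907×2.05×81.0 = 200240
Σ ṁᵢCp,ᵢ = 416×2.05 + 907×2.05 = 2712.1
T_out = 200240 / 2712.1 = 73.831 °C

T_out = 73.8 °C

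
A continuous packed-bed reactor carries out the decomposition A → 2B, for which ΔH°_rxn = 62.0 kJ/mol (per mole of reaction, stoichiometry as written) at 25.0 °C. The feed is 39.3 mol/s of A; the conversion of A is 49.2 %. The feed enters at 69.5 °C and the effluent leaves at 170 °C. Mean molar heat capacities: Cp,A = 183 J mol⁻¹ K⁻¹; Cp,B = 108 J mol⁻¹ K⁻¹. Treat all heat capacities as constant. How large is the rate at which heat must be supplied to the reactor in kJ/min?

Extent of reaction ξ = 0.492 × 39.3 = 19.336 mol/s
Reaction term: ξ·ΔH°_rxn = 19.336 × 62.0 = 1198.8 kJ/s
Sensible, feed 69.5→25 °C: -320.04 kJ/s
Outlet flows (mol/s): A 19.964, B 38.671
Sensible, products 25→170 °C: 1135.3 kJ/s
Q = ΔH = 2014.1 kJ/s = 2014.1 kW
Heat supplied = 120850 kJ/min

Q_in = 121000 kJ/min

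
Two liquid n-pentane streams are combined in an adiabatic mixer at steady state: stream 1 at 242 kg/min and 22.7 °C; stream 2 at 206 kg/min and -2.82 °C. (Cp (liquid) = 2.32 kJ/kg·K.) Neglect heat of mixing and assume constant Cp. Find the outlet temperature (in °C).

T_out = 11.0 °C

Adiabatic, steady state ⇒ Σ ṁᵢCp,ᵢ(T_out − Tᵢ) = 0
Σ ṁᵢCp,ᵢTᵢ = 242×2.32×22.7 + 206×2.32×-2.82 = 11397
Σ ṁᵢCp,ᵢ = 242×2.32 + 206×2.32 = 1039.4
T_out = 11397 / 1039.4 = 10.965 °C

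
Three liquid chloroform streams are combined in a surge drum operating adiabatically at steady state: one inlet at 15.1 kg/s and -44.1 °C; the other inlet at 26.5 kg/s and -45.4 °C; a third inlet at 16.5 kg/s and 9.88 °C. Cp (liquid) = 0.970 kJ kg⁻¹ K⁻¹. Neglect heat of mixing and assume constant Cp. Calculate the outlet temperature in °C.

T_out = -29.4 °C

Energy balance with Q = 0: Σ ṁᵢCp,ᵢ(T_out − Tᵢ) = 0
T_out = Σ ṁᵢCp,ᵢTᵢ / Σ ṁᵢCp,ᵢ
      = -1654.8 / 56.357 = -29.363 °C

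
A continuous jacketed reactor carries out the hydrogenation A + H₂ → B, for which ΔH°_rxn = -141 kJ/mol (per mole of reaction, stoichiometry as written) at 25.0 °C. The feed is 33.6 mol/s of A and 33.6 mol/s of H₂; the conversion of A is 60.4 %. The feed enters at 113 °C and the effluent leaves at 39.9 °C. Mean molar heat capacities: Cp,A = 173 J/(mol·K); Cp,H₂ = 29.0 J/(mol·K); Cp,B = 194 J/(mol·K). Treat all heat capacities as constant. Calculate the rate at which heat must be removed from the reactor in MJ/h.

Q_out = 12100 MJ/h

Extent of reaction ξ = 0.604 × 33.6 = 20.294 mol/s
Reaction term: ξ·ΔH°_rxn = 20.294 × -141 = -2861.5 kJ/s
Sensible, feed 113→25 °C: -597.27 kJ/s
Outlet flows (mol/s): A 13.306, H₂ 13.306, B 20.294
Sensible, products 25→39.9 °C: 98.71 kJ/s
Q = ΔH = -3360.1 kJ/s = -3360.1 kW
Heat removed = 12096 MJ/h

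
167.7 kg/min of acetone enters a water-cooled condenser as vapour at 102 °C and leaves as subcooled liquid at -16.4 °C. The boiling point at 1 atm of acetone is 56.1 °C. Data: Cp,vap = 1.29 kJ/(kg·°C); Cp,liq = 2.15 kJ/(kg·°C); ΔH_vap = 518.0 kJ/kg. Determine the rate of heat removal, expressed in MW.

vapour 102→56.1 °C: -59.211 kJ/kg
condensation at 56.1 °C: -518 kJ/kg
liquid 56.1→-16.4 °C: -155.88 kJ/kg
Δh = -59.211 + -518 + -155.88 = -733.09 kJ/kg
Q = ṁ·Δh = 167.7 kg/min × -733.09 kJ/kg = -122940 kJ/min
|Q| = 2049 kW = 2.049 MW

Q_c = 2.05 MW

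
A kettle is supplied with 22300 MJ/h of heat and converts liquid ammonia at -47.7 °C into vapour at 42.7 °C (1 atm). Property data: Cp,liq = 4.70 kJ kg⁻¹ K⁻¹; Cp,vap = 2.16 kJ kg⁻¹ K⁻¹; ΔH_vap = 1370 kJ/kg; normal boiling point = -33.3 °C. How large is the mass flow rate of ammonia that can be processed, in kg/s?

Δh = 4.70×(-33.3−-47.7) + 1370 + 2.16×(42.7−-33.3) = 1601.8 kJ/kg
Q = 22300 MJ/h = 6194.4 kJ/s = 6194.4 kJ/s
ṁ = Q/Δh = 6194.4 / 1601.8 = 3.8671 kg/s

ṁ = 3.87 kg/s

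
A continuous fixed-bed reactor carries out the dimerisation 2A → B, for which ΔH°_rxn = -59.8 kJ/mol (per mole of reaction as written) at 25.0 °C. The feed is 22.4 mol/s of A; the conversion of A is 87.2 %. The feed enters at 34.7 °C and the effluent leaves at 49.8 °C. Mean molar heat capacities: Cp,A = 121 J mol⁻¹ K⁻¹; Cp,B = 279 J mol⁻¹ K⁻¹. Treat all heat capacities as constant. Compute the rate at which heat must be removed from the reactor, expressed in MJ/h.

Extent of reaction ξ = 0.872 × 22.4 / 2 = 9.7664 mol/s
Reaction term: ξ·ΔH°_rxn = 9.7664 × -59.8 = -584.03 kJ/s
Sensible, feed 34.7→25 °C: -26.291 kJ/s
Outlet flows (mol/s): A 2.8672, B 9.7664
Sensible, products 25→49.8 °C: 76.18 kJ/s
Q = ΔH = -534.14 kJ/s = -534.14 kW
Heat removed = 1922.9 MJ/h

Q_out = 1920 MJ/h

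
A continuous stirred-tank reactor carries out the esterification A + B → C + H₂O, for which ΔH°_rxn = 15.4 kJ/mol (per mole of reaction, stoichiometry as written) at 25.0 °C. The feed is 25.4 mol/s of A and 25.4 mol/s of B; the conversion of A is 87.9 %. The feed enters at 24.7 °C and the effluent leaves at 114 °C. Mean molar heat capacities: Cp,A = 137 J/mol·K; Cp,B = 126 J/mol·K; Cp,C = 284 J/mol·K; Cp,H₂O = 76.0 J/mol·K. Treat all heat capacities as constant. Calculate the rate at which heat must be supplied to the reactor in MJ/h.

Q_in = 4080 MJ/h

Extent of reaction ξ = 0.879 × 25.4 = 22.327 mol/s
Reaction term: ξ·ΔH°_rxn = 22.327 × 15.4 = 343.83 kJ/s
Sensible, feed 24.7→25 °C: 2.0041 kJ/s
Outlet flows (mol/s): A 3.0734, B 3.0734, C 22.327, H₂O 22.327
Sensible, products 25→114 °C: 787.28 kJ/s
Q = ΔH = 1133.1 kJ/s = 1133.1 kW
Heat supplied = 4079.2 MJ/h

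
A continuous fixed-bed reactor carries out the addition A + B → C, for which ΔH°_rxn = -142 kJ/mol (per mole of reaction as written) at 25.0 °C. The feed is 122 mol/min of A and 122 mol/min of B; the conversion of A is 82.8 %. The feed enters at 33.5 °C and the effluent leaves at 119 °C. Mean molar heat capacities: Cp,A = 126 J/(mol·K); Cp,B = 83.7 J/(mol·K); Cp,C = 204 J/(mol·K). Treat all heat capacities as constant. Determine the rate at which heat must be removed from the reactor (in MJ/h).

Q_out = 733 MJ/h

Extent of reaction ξ = 0.828 × 122 = 101.02 mol/min
Reaction term: ξ·ΔH°_rxn = 101.02 × -142 = -14344 kJ/min
Sensible, feed 33.5→25 °C: -217.46 kJ/min
Outlet flows (mol/min): A 20.984, B 20.984, C 101.02
Sensible, products 25→119 °C: 2350.7 kJ/min
Q = ΔH = -12211 kJ/min = -203.52 kW
Heat removed = 732.66 MJ/h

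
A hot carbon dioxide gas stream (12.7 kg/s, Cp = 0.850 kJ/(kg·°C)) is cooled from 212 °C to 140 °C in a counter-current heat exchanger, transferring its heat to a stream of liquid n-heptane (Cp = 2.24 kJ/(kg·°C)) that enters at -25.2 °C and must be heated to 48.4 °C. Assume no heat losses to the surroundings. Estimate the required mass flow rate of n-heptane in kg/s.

ṁ_c = 4.71 kg/s

Heat released by hot stream: Q = 12.7 × 0.850 × (212 − 140) = 777.24 kJ/s
Energy balance on cold side (adiabatic exchanger): Q = ṁ_c·Cp_c·(T_c,out − T_c,in)
ṁ_c = 777.24 / [2.24 × (48.4 − -25.2)] = 4.7144 kg/s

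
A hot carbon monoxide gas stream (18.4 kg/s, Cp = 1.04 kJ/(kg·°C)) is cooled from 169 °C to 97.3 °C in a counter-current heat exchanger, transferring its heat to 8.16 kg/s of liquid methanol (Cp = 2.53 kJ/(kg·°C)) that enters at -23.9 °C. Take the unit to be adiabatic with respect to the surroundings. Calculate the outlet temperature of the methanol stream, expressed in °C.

Heat released by hot stream: Q = 18.4 × 1.04 × (169 − 97.3) = 1372.1 kJ/s
Energy balance on cold side (adiabatic exchanger): Q = ṁ_c·Cp_c·(T_c,out − T_c,in)
T_c,out = -23.9 + 1372.1/(8.16 × 2.53) = 42.56 °C

T_c,out = 42.6 °C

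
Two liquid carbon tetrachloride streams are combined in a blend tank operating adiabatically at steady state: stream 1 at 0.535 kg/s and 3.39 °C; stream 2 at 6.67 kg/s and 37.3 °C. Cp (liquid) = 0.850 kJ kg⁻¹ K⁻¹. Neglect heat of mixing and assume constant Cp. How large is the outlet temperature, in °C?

T_out = 34.8 °C

No heat crosses the boundary, so H_out = H_in.
T_out = Σ ṁᵢCp,ᵢTᵢ / Σ ṁᵢCp,ᵢ
      = 213.01 / 6.1242 = 34.782 °C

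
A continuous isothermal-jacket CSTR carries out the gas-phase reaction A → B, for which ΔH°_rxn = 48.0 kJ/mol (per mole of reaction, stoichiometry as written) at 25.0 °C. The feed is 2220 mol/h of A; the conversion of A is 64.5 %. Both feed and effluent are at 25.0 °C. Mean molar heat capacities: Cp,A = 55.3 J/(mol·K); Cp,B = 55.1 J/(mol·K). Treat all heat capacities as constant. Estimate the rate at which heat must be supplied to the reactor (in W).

Extent of reaction ξ = 0.645 × 2220 = 1431.9 mol/h
Reaction term: ξ·ΔH°_rxn = 1431.9 × 48.0 = 68731 kJ/h
Q = ΔH = 68731 kJ/h = 19.092 kW
Heat supplied = 19092 W

Q_in = 19100 W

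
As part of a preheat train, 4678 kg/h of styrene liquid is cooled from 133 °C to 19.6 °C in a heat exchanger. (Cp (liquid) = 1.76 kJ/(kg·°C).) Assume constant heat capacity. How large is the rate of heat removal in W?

Q = ṁ·Cp·ΔT = 4678 × 1.76 × (19.6 − 133) = -933650 kJ/h
Converting: 933650 / 3600 s = 259.35 kW
Cooling duty = 259350 W

Q_c = 259000 W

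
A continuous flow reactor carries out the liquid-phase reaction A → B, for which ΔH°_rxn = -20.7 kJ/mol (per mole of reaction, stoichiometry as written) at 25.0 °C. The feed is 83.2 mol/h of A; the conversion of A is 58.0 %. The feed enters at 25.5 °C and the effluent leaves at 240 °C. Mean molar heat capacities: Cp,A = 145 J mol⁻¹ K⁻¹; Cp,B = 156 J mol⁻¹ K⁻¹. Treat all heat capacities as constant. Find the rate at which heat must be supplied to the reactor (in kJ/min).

Q_in = 28.4 kJ/min

Extent of reaction ξ = 0.580 × 83.2 = 48.256 mol/h
Reaction term: ξ·ΔH°_rxn = 48.256 × -20.7 = -998.9 kJ/h
Sensible, feed 25.5→25 °C: -6.032 kJ/h
Outlet flows (mol/h): A 34.944, B 48.256
Sensible, products 25→240 °C: 2707.9 kJ/h
Q = ΔH = 1703 kJ/h = 0.47304 kW
Heat supplied = 28.383 kJ/min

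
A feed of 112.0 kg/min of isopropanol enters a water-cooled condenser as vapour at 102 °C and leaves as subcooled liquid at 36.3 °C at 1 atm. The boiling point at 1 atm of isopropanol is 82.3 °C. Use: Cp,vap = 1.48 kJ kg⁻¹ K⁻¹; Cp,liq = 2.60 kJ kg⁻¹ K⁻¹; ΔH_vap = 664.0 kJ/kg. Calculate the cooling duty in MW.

vapour 102→82.3 °C: -29.156 kJ/kg
condensation at 82.3 °C: -664 kJ/kg
liquid 82.3→36.3 °C: -119.6 kJ/kg
Δh = -29.156 + -664 + -119.6 = -812.76 kJ/kg
Q = ṁ·Δh = 112.0 kg/min × -812.76 kJ/kg = -91029 kJ/min
|Q| = 1517.1 kW = 1.5171 MW

Q_c = 1.52 MW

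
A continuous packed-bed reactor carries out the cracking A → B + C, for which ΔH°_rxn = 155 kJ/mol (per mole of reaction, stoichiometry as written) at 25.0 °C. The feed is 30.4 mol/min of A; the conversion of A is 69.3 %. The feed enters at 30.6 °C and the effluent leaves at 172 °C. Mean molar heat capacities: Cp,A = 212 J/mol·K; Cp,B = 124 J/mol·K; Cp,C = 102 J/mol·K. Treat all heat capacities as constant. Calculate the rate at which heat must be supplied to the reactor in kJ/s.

Extent of reaction ξ = 0.693 × 30.4 = 21.067 mol/min
Reaction term: ξ·ΔH°_rxn = 21.067 × 155 = 3265.4 kJ/min
Sensible, feed 30.6→25 °C: -36.091 kJ/min
Outlet flows (mol/min): A 9.3328, B 21.067, C 21.067
Sensible, products 25→172 °C: 990.74 kJ/min
Q = ΔH = 4220.1 kJ/min = 70.334 kW
Heat supplied = 70.334 kJ/s

Q_in = 70.3 kJ/s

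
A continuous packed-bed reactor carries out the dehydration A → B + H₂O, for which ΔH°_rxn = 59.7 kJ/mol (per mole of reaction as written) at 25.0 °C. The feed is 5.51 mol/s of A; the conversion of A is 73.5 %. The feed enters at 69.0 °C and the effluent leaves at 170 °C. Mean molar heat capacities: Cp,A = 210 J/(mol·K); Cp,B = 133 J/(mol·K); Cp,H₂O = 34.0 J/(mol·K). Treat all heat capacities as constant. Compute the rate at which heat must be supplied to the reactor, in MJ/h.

Q_in = 1200 MJ/h

Extent of reaction ξ = 0.735 × 5.51 = 4.0499 mol/s
Reaction term: ξ·ΔH°_rxn = 4.0499 × 59.7 = 241.78 kJ/s
Sensible, feed 69.0→25 °C: -50.912 kJ/s
Outlet flows (mol/s): A 1.4601, B 4.0499, H₂O 4.0499
Sensible, products 25→170 °C: 142.53 kJ/s
Q = ΔH = 333.39 kJ/s = 333.39 kW
Heat supplied = 1200.2 MJ/h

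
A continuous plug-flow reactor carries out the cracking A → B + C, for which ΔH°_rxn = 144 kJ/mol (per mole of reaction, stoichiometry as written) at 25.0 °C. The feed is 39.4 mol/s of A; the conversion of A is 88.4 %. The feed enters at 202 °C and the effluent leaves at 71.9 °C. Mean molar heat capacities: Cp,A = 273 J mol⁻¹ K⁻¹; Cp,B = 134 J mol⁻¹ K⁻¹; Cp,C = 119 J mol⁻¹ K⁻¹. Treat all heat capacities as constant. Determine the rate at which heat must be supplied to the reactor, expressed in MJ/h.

Q_in = 12900 MJ/h

Extent of reaction ξ = 0.884 × 39.4 = 34.83 mol/s
Reaction term: ξ·ΔH°_rxn = 34.83 × 144 = 5015.5 kJ/s
Sensible, feed 202→25 °C: -1903.8 kJ/s
Outlet flows (mol/s): A 4.5704, B 34.83, C 34.83
Sensible, products 25→71.9 °C: 471.8 kJ/s
Q = ΔH = 3583.4 kJ/s = 3583.4 kW
Heat supplied = 12900 MJ/h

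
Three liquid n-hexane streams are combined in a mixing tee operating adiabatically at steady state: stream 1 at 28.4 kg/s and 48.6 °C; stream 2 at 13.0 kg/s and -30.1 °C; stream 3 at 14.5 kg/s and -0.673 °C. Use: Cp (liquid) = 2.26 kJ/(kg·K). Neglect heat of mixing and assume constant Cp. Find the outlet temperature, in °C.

T_out = 17.5 °C

Adiabatic, steady state ⇒ Σ ṁᵢCp,ᵢ(T_out − Tᵢ) = 0
T_out = Σ ṁᵢCp,ᵢTᵢ / Σ ṁᵢCp,ᵢ
      = 2213 / 126.33 = 17.517 °C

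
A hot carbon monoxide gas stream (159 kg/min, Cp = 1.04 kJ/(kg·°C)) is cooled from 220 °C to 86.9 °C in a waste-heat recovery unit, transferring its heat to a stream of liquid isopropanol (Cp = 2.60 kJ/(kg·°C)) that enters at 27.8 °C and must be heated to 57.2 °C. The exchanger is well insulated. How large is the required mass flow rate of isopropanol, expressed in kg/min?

ṁ_c = 288 kg/min

Heat released by hot stream: Q = 159 × 1.04 × (220 − 86.9) = 22009 kJ/min
Energy balance on cold side (adiabatic exchanger): Q = ṁ_c·Cp_c·(T_c,out − T_c,in)
ṁ_c = 22009 / [2.60 × (57.2 − 27.8)] = 287.93 kg/min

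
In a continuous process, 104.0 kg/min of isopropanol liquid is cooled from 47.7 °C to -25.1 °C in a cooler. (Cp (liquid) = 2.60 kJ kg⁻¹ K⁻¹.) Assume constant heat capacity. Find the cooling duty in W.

Q_c = 328000 W

Q = ṁ·Cp·ΔT = 104.0 × 2.60 × (-25.1 − 47.7) = -19685 kJ/min
Converting: 19685 / 60 s = 328.09 kW
Cooling duty = 328090 W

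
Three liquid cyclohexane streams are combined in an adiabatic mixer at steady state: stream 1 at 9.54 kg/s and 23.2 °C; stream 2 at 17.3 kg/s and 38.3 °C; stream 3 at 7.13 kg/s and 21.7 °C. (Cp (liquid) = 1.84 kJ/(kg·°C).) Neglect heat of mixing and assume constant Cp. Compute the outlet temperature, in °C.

T_out = 30.6 °C

Adiabatic, steady state ⇒ Σ ṁᵢCp,ᵢ(T_out − Tᵢ) = 0
Σ ṁᵢCp,ᵢTᵢ = 9.54×1.84×23.2 + 17.3×1.84×38.3 + 7.13×1.84×21.7 = 1911.1
Σ ṁᵢCp,ᵢ = 9.54×1.84 + 17.3×1.84 + 7.13×1.84 = 62.505
T_out = 1911.1 / 62.505 = 30.575 °C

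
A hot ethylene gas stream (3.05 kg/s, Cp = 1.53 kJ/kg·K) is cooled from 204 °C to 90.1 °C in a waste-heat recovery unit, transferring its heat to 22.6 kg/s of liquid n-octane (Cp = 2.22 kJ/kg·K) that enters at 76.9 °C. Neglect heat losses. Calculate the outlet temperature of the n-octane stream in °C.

T_c,out = 87.5 °C

Heat released by hot stream: Q = 3.05 × 1.53 × (204 − 90.1) = 531.51 kJ/s
Energy balance on cold side (adiabatic exchanger): Q = ṁ_c·Cp_c·(T_c,out − T_c,in)
T_c,out = 76.9 + 531.51/(22.6 × 2.22) = 87.494 °C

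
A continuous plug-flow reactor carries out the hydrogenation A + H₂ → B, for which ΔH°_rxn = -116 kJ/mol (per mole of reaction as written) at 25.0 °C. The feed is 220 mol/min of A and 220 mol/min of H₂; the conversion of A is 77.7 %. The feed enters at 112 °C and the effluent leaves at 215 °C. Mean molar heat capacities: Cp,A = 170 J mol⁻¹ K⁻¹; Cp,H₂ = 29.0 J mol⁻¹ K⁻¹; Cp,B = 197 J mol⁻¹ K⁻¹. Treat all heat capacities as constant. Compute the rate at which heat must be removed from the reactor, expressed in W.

Extent of reaction ξ = 0.777 × 220 = 170.94 mol/min
Reaction term: ξ·ΔH°_rxn = 170.94 × -116 = -19829 kJ/min
Sensible, feed 112→25 °C: -3808.9 kJ/min
Outlet flows (mol/min): A 49.06, H₂ 49.06, B 170.94
Sensible, products 25→215 °C: 8253.2 kJ/min
Q = ΔH = -15385 kJ/min = -256.41 kW
Heat removed = 256410 W

Q_out = 256000 W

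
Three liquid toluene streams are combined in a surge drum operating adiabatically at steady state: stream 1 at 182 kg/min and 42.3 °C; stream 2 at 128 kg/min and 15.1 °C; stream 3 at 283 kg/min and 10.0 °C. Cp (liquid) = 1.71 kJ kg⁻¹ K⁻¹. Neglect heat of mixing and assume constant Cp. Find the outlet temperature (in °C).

T_out = 21.0 °C

No heat crosses the boundary, so H_out = H_in.
T_out = Σ ṁᵢCp,ᵢTᵢ / Σ ṁᵢCp,ᵢ
      = 21309 / 1014 = 21.014 °C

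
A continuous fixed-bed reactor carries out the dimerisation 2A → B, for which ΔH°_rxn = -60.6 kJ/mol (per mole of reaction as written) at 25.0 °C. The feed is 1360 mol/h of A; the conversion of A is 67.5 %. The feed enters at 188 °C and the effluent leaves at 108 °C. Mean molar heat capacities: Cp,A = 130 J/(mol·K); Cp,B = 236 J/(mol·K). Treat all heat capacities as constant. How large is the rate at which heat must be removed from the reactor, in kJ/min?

Q_out = 715 kJ/min

Extent of reaction ξ = 0.675 × 1360 / 2 = 459 mol/h
Reaction term: ξ·ΔH°_rxn = 459 × -60.6 = -27815 kJ/h
Sensible, feed 188→25 °C: -28818 kJ/h
Outlet flows (mol/h): A 442, B 459
Sensible, products 25→108 °C: 13760 kJ/h
Q = ΔH = -42874 kJ/h = -11.909 kW
Heat removed = 714.56 kJ/min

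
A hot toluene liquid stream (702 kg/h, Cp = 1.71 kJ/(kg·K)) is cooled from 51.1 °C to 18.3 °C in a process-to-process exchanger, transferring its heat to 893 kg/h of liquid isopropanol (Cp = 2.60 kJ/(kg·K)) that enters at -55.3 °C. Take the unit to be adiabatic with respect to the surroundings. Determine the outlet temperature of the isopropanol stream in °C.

Heat released by hot stream: Q = 702 × 1.71 × (51.1 − 18.3) = 39374 kJ/h
Energy balance on cold side (adiabatic exchanger): Q = ṁ_c·Cp_c·(T_c,out − T_c,in)
T_c,out = -55.3 + 39374/(893 × 2.60) = -38.342 °C

T_c,out = -38.3 °C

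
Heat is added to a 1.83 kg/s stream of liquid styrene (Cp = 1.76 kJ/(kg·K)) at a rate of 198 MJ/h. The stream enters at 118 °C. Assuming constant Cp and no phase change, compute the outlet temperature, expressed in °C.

T_out = 135 °C

Q = 198 MJ/h = 55 kJ/s
ΔT = Q/(ṁ·Cp) = 55/(1.83×1.76) = 17.077 K
T_out = 118 + 17.077 = 135.08 °C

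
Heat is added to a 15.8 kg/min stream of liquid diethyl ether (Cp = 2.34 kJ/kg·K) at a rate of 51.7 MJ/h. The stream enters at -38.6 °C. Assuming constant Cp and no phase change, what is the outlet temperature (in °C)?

T_out = -15.3 °C

Q = 51.7 MJ/h = 861.67 kJ/min
ΔT = Q/(ṁ·Cp) = 861.67/(15.8×2.34) = 23.306 K
T_out = -38.6 + 23.306 = -15.294 °C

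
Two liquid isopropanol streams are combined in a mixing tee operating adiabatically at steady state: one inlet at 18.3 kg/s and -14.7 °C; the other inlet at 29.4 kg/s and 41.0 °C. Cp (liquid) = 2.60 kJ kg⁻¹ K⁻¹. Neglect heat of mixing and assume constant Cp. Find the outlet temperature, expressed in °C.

Energy balance with Q = 0: Σ ṁᵢCp,ᵢ(T_out − Tᵢ) = 0
Σ ṁᵢCp,ᵢTᵢ = 18.3×2.60×-14.7 + 29.4×2.60×41.0 = 2434.6
Σ ṁᵢCp,ᵢ = 18.3×2.60 + 29.4×2.60 = 124.02
T_out = 2434.6 / 124.02 = 19.631 °C

T_out = 19.6 °C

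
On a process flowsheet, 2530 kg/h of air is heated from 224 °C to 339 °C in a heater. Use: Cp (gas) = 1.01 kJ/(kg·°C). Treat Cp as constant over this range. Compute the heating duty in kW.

Q = 81.6 kW

Q = ṁ·Cp·ΔT = 2530 × 1.01 × (339 − 224) = 293860 kJ/h
Converting: 293860 / 3600 s = 81.628 kW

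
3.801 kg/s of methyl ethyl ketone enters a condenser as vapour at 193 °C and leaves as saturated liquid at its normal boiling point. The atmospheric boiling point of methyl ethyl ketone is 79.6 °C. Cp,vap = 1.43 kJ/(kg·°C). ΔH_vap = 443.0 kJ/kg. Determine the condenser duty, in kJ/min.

vapour 193→79.6 °C: -162.16 kJ/kg
condensation at 79.6 °C: -443 kJ/kg
Δh = -162.16 + -443 = -605.16 kJ/kg
Q = ṁ·Δh = 3.801 kg/s × -605.16 kJ/kg = -2300.2 kJ/s
|Q| = 2300.2 kW = 138010 kJ/min

Q_c = 138000 kJ/min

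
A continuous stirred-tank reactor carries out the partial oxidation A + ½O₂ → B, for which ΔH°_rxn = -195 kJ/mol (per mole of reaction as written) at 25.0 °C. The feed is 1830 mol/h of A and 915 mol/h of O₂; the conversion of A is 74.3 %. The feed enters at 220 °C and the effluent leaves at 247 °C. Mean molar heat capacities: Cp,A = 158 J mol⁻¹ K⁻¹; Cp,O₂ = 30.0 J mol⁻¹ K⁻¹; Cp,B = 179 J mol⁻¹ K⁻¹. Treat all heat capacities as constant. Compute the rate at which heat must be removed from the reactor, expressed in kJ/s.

Extent of reaction ξ = 0.743 × 1830 = 1359.7 mol/h
Reaction term: ξ·ΔH°_rxn = 1359.7 × -195 = -265140 kJ/h
Sensible, feed 220→25 °C: -61735 kJ/h
Outlet flows (mol/h): A 470.31, O₂ 235.15, B 1359.7
Sensible, products 25→247 °C: 72094 kJ/h
Q = ΔH = -254780 kJ/h = -70.772 kW
Heat removed = 70.772 kJ/s

Q_out = 70.8 kJ/s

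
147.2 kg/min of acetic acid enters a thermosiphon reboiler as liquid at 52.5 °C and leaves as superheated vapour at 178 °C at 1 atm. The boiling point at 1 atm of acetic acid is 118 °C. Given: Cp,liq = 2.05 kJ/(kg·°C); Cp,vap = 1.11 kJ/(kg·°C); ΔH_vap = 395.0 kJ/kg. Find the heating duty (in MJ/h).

Q = 5260 MJ/h

liquid 52.5→118 °C: 134.27 kJ/kg
vaporisation at 118 °C: 395 kJ/kg
vapour 118→178 °C: 66.6 kJ/kg
Δh = 134.27 + 395 + 66.6 = 595.88 kJ/kg
Q = ṁ·Δh = 147.2 kg/min × 595.88 kJ/kg = 87713 kJ/min
|Q| = 1461.9 kW = 5262.8 MJ/h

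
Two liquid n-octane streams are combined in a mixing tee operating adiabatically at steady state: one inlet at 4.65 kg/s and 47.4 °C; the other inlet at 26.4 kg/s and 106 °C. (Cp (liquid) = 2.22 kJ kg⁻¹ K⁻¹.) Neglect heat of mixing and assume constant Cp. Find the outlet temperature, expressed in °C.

No heat crosses the boundary, so H_out = H_in.
Σ ṁᵢCp,ᵢTᵢ = 4.65×2.22×47.4 + 26.4×2.22×106 = 6701.8
Σ ṁᵢCp,ᵢ = 4.65×2.22 + 26.4×2.22 = 68.931
T_out = 6701.8 / 68.931 = 97.224 °C

T_out = 97.2 °C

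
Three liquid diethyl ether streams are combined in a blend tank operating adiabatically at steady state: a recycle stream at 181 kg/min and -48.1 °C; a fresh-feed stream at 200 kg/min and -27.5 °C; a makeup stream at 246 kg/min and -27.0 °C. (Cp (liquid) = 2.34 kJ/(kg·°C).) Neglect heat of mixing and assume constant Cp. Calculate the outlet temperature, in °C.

Adiabatic, steady state ⇒ Σ ṁᵢCp,ᵢ(T_out − Tᵢ) = 0
T_out = Σ ṁᵢCp,ᵢTᵢ / Σ ṁᵢCp,ᵢ
      = -48785 / 1467.2 = -33.251 °C

T_out = -33.3 °C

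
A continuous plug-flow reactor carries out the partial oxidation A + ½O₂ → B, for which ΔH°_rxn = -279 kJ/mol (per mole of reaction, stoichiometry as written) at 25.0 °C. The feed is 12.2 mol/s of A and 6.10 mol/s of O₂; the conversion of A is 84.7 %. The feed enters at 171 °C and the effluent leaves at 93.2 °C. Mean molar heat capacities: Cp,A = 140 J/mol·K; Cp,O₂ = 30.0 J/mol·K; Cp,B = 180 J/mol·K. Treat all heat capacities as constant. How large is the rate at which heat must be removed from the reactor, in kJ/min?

Q_out = 181000 kJ/min

Extent of reaction ξ = 0.847 × 12.2 = 10.333 mol/s
Reaction term: ξ·ΔH°_rxn = 10.333 × -279 = -2883 kJ/s
Sensible, feed 171→25 °C: -276.09 kJ/s
Outlet flows (mol/s): A 1.8666, O₂ 0.9333, B 10.333
Sensible, products 25→93.2 °C: 146.58 kJ/s
Q = ΔH = -3012.5 kJ/s = -3012.5 kW
Heat removed = 180750 kJ/min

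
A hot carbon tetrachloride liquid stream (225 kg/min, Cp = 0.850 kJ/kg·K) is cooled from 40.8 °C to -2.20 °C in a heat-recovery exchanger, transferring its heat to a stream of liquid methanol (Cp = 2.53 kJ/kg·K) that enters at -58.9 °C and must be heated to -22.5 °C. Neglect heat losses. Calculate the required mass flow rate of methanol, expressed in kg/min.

Heat released by hot stream: Q = 225 × 0.850 × (40.8 − -2.20) = 8223.8 kJ/min
Energy balance on cold side (adiabatic exchanger): Q = ṁ_c·Cp_c·(T_c,out − T_c,in)
ṁ_c = 8223.8 / [2.53 × (-22.5 − -58.9)] = 89.299 kg/min

ṁ_c = 89.3 kg/min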